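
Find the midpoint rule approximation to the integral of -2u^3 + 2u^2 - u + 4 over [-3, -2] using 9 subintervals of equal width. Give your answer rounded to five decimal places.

Δu = (-2 − (-3))/9 = 1/9.
Midpoints: -53/18, -17/6, -49/18, -47/18, -2.5, -43/18, -41/18, -13/6, -37/18.
f(-53/18) = 219689/2916, f(-17/6) = 7385/108, f(-49/18) = 180469/2916, f(-47/18) = 162863/2916, f(-2.5) = 50.25, f(-43/18) = 131419/2916, f(-41/18) = 117485/2916, f(-13/6) = 3877/108, f(-37/18) = 92953/2916.
Sum = Δu · [f(-53/18) + f(-17/6) + f(-49/18) + ...].
Sum ≈ 51.64918.

51.64918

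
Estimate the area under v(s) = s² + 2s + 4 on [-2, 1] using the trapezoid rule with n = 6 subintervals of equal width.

Δs = (1 − (-2))/6 = 0.5.
v(-2) = 4, v(-1.5) = 3.25, v(-1) = 3, v(-0.5) = 3.25, v(0) = 4, v(0.5) = 5.25, v(1) = 7.
T_6 = (Δs/2)·[v(s_0) + 2v(s_1) + ... + 2v(s_{5}) + v(s_6)].
Sum = 12.125.

12.125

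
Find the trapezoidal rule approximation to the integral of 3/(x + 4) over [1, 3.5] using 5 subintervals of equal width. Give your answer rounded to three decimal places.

1.218

Δx = (3.5 − 1)/5 = 0.5.
f(1) = 0.6, f(1.5) = 6/11, f(2) = 0.5, f(2.5) = 6/13, f(3) = 3/7, f(3.5) = 0.4.
T_5 = (Δx/2)·[f(x_0) + 2f(x_1) + ... + 2f(x_{4}) + f(x_5)].
Sum ≈ 1.218.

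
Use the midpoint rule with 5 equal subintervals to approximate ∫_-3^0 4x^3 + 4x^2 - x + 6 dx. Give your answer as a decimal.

Δx = (0 − (-3))/5 = 0.6.
Midpoints: -2.7, -2.1, -1.5, -0.9, -0.3.
f(-2.7) = -40.872, f(-2.1) = -11.304, f(-1.5) = 3, f(-0.9) = 7.224, f(-0.3) = 6.552.
Sum = Δx · [f(-2.7) + f(-2.1) + f(-1.5) + f(-0.9) + f(-0.3)].
Sum = -21.24.

-21.24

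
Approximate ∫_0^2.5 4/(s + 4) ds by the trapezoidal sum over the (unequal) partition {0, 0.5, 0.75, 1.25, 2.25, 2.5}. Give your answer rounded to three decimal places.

1.947

Subinterval widths: 0.5, 0.25, 0.5, 1, 0.25.
f(0) = 1, f(0.5) = 8/9, f(0.75) = 16/19, f(1.25) = 16/21, f(2.25) = 0.64, f(2.5) = 8/13.
On each subinterval the trapezoid contributes (Δs_i/2)·[f(s_{i-1}) + f(s_i)].
Sum ≈ 1.947.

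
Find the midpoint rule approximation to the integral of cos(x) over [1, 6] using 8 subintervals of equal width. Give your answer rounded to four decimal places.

-1.1393

Δx = (6 − 1)/8 = 0.625.
Midpoints: 1.3125, 1.9375, 2.5625, 3.1875, 3.8125, 4.4375, 5.0625, 5.6875.
f(1.3125) ≈ 0.2554, f(1.9375) ≈ -0.3585, f(2.5625) ≈ -0.8370, f(3.1875) ≈ -0.9989, f(3.8125) ≈ -0.7833, f(4.4375) ≈ -0.2714, f(5.0625) ≈ 0.3430, f(5.6875) ≈ 0.8278.
Sum = Δx · [f(1.3125) + f(1.9375) + f(2.5625) + ...].
Sum ≈ -1.1393.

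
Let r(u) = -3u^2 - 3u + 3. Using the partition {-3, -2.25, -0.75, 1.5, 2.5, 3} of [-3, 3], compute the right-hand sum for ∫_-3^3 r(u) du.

-57.046875

Subinterval widths: 0.75, 1.5, 2.25, 1, 0.5.
Right endpoints: -2.25, -0.75, 1.5, 2.5, 3.
r(-2.25) = -5.4375, r(-0.75) = 3.5625, r(1.5) = -8.25, r(2.5) = -23.25, r(3) = -33.
Sum = Σ Δu_i · r(u_i).
Sum = -57.046875.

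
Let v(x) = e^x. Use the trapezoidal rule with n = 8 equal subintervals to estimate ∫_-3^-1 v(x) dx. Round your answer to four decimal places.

0.3197

Δx = (-1 − (-3))/8 = 0.25.
v(-3) ≈ 0.0498, v(-2.75) ≈ 0.0639, v(-2.5) ≈ 0.0821, v(-2.25) ≈ 0.1054, v(-2) ≈ 0.1353, v(-1.75) ≈ 0.1738, v(-1.5) ≈ 0.2231, v(-1.25) ≈ 0.2865, v(-1) ≈ 0.3679.
T_8 = (Δx/2)·[v(x_0) + 2v(x_1) + ... + 2v(x_{7}) + v(x_8)].
Sum ≈ 0.3197.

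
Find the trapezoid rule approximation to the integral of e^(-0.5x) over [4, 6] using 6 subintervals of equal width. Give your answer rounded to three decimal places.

Δx = (6 − 4)/6 = 1/3.
f(4) ≈ 0.135, f(13/3) ≈ 0.115, f(14/3) ≈ 0.097, f(5) ≈ 0.082, f(16/3) ≈ 0.069, f(17/3) ≈ 0.059, f(6) ≈ 0.050.
T_6 = (Δx/2)·[f(x_0) + 2f(x_1) + ... + 2f(x_{5}) + f(x_6)].
Sum ≈ 0.171.

0.171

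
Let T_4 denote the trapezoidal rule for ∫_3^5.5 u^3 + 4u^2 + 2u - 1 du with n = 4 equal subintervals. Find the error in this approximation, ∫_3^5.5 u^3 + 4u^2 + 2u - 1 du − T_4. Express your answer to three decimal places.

-2.726

Exact integral: ∫_3^5.5 f(u) du ≈ 413.09896.
T_4 ≈ 415.82520.
Error ≈ 413.09896 − 415.82520 ≈ -2.726.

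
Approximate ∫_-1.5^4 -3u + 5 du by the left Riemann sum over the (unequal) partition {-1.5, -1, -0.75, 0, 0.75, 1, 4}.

22.625

Subinterval widths: 0.5, 0.25, 0.75, 0.75, 0.25, 3.
Left endpoints: -1.5, -1, -0.75, 0, 0.75, 1.
f(-1.5) = 9.5, f(-1) = 8, f(-0.75) = 7.25, f(0) = 5, f(0.75) = 2.75, f(1) = 2.
Sum = Σ Δu_i · f(u_i).
Sum = 22.625.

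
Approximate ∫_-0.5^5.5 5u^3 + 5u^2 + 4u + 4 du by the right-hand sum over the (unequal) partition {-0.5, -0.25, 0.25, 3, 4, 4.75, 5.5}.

Subinterval widths: 0.25, 0.5, 2.75, 1, 0.75, 0.75.
Right endpoints: -0.25, 0.25, 3, 4, 4.75, 5.5.
f(-0.25) = 3.234375, f(0.25) = 5.390625, f(3) = 196, f(4) = 420, f(4.75) = 671.671875, f(5.5) = 1009.125.
Sum = Σ Δu_i · f(u_i).
Sum = 2223.1015625.

2223.1015625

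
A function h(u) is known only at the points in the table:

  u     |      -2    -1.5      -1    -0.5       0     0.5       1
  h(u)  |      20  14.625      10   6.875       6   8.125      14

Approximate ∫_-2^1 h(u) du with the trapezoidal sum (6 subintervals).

31.3125

Δu = 0.5.
T_6 = (0.5/2)·[20 + 2·14.625 + 2·10 + 2·6.875 + 2·6 + 2·8.125 + 14] = 31.3125.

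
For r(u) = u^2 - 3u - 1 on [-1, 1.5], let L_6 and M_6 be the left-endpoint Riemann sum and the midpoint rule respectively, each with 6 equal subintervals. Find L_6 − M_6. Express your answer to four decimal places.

1.4106

L_6 ≈ -1.542245.
M_6 ≈ -2.952836.
L_6 − M_6 ≈ 1.4106.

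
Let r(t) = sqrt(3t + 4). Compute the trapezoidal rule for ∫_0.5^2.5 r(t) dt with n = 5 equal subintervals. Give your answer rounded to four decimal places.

Δt = (2.5 − 0.5)/5 = 0.4.
r(0.5) ≈ 2.3452, r(0.9) ≈ 2.5884, r(1.3) ≈ 2.8107, r(1.7) ≈ 3.0166, r(2.1) ≈ 3.2094, r(2.5) ≈ 3.3912.
T_5 = (Δt/2)·[r(t_0) + 2r(t_1) + ... + 2r(t_{4}) + r(t_5)].
Sum ≈ 5.7973.

5.7973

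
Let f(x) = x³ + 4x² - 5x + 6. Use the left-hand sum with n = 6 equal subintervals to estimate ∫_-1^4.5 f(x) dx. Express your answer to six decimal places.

Δx = (4.5 − (-1))/6 = 11/12.
Left endpoints: -1, -1/12, 5/6, 1.75, 8/3, 43/12.
f(-1) = 14, f(-1/12) = 11135/1728, f(5/6) = 1121/216, f(1.75) = 14.859375, f(8/3) = 1082/27, f(43/12) = 147667/1728.
Sum = Δx · [f(-1) + f(-1/12) + f(5/6) + ...].
Sum ≈ 152.187355.

152.187355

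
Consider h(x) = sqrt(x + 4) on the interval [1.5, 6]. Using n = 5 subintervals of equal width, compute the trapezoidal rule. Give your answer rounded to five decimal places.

Δx = (6 − 1.5)/5 = 0.9.
h(1.5) ≈ 2.34521, h(2.4) ≈ 2.52982, h(3.3) ≈ 2.70185, h(4.2) ≈ 2.86356, h(5.1) ≈ 3.01662, h(6) ≈ 3.16228.
T_5 = (Δx/2)·[h(x_0) + 2h(x_1) + ... + 2h(x_{4}) + h(x_5)].
Sum ≈ 12.47904.

12.47904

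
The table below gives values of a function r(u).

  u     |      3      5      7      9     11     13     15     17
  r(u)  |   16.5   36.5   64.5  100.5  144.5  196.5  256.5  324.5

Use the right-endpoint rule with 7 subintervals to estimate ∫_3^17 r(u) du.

Δu = 2.
Sum = 2·[36.5 + 64.5 + 100.5 + 144.5 + 196.5 + 256.5 + 324.5] = 2247.

2247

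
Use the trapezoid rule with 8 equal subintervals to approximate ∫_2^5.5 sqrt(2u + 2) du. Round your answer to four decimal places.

10.7230

Δu = (5.5 − 2)/8 = 0.4375.
f(2) ≈ 2.4495, f(2.4375) ≈ 2.6220, f(2.875) ≈ 2.7839, f(3.3125) ≈ 2.9368, f(3.75) ≈ 3.0822, f(4.1875) ≈ 3.2210, f(4.625) ≈ 3.3541, f(5.0625) ≈ 3.4821, f(5.5) ≈ 3.6056.
T_8 = (Δu/2)·[f(u_0) + 2f(u_1) + ... + 2f(u_{7}) + f(u_8)].
Sum ≈ 10.7230.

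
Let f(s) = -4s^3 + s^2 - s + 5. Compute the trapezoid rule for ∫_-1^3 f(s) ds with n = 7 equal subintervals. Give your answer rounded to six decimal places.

-57.061224

Δs = (3 − (-1))/7 = 4/7.
f(-1) = 11, f(-3/7) = 2033/343, f(1/7) = 1669/343, f(5/7) = 1145/343, f(9/7) = -1075/343, f(13/7) = -6527/343, f(17/7) = -16747/343, f(3) = -97.
T_7 = (Δs/2)·[f(s_0) + 2f(s_1) + ... + 2f(s_{6}) + f(s_7)].
Sum ≈ -57.061224.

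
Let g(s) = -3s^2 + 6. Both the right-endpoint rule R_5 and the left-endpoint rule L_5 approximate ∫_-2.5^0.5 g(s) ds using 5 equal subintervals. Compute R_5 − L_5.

10.8

R_5 = 7.11.
L_5 = -3.69.
R_5 − L_5 = 10.8.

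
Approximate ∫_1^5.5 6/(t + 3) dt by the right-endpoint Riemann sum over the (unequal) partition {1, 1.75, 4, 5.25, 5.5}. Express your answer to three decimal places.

3.962

Subinterval widths: 0.75, 2.25, 1.25, 0.25.
Right endpoints: 1.75, 4, 5.25, 5.5.
f(1.75) = 24/19, f(4) = 6/7, f(5.25) = 8/11, f(5.5) = 12/17.
Sum = Σ Δt_i · f(t_i).
Sum ≈ 3.962.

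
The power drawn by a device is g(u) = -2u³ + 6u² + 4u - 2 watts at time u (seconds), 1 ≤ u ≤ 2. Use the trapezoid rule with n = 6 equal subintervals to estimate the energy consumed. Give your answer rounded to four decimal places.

10.4861

Δu = (2 − 1)/6 = 1/6.
g(1) = 6, g(7/6) = 827/108, g(4/3) = 250/27, g(1.5) = 10.75, g(5/3) = 326/27, g(11/6) = 1423/108, g(2) = 14.
T_6 = (Δu/2)·[g(u_0) + 2g(u_1) + ... + 2g(u_{5}) + g(u_6)].
Sum ≈ 10.4861.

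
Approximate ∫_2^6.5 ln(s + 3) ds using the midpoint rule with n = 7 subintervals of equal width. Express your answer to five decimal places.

8.84171

Δs = (6.5 − 2)/7 = 9/14.
Midpoints: 65/28, 83/28, 101/28, 4.25, 137/28, 155/28, 173/28.
f(65/28) ≈ 1.67174, f(83/28) ≈ 1.78579, f(101/28) ≈ 1.88815, f(4.25) ≈ 1.98100, f(137/28) ≈ 2.06596, f(155/28) ≈ 2.14426, f(173/28) ≈ 2.21687.
Sum = Δs · [f(65/28) + f(83/28) + f(101/28) + ...].
Sum ≈ 8.84171.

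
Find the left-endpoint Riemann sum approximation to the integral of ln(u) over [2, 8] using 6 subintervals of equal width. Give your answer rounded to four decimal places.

Δu = (8 − 2)/6 = 1.
Left endpoints: 2, 3, 4, 5, 6, 7.
f(2) ≈ 0.6931, f(3) ≈ 1.0986, f(4) ≈ 1.3863, f(5) ≈ 1.6094, f(6) ≈ 1.7918, f(7) ≈ 1.9459.
Sum = Δu · [f(2) + f(3) + f(4) + ...].
Sum ≈ 8.5252.

8.5252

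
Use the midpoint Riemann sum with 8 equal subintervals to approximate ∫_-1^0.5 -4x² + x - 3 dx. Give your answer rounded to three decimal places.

Δx = (0.5 − (-1))/8 = 0.1875.
Midpoints: -0.90625, -0.71875, -0.53125, -0.34375, -0.15625, 0.03125, 0.21875, 0.40625.
f(-0.90625) = -7.19140625, f(-0.71875) = -5.78515625, f(-0.53125) = -4.66015625, f(-0.34375) = -3.81640625, f(-0.15625) = -3.25390625, f(0.03125) = -2.97265625, f(0.21875) = -2.97265625, f(0.40625) = -3.25390625.
Sum = Δx · [f(-0.90625) + f(-0.71875) + f(-0.53125) + ...].
Sum ≈ -6.357.

-6.357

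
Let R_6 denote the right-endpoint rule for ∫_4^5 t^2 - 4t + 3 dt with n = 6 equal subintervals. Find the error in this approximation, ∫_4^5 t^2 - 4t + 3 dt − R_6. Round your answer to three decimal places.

Exact integral: ∫_4^5 f(t) dt ≈ 5.33333.
R_6 ≈ 5.75463.
Error ≈ 5.33333 − 5.75463 ≈ -0.421.

-0.421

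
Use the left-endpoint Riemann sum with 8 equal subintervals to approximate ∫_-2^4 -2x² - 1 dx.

-46.125

Δx = (4 − (-2))/8 = 0.75.
Left endpoints: -2, -1.25, -0.5, 0.25, 1, 1.75, 2.5, 3.25.
f(-2) = -9, f(-1.25) = -4.125, f(-0.5) = -1.5, f(0.25) = -1.125, f(1) = -3, f(1.75) = -7.125, f(2.5) = -13.5, f(3.25) = -22.125.
Sum = Δx · [f(-2) + f(-1.25) + f(-0.5) + ...].
Sum = -46.125.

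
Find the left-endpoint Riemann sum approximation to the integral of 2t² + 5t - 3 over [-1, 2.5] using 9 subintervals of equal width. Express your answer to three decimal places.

8.440

Δt = (2.5 − (-1))/9 = 7/18.
Left endpoints: -1, -11/18, -2/9, 1/6, 5/9, 17/18, 4/3, 31/18, 19/9.
f(-1) = -6, f(-11/18) = -430/81, f(-2/9) = -325/81, f(1/6) = -19/9, f(5/9) = 32/81, f(17/18) = 284/81, f(4/3) = 65/9, f(31/18) = 935/81, f(19/9) = 1334/81.
Sum = Δt · [f(-1) + f(-11/18) + f(-2/9) + ...].
Sum ≈ 8.440.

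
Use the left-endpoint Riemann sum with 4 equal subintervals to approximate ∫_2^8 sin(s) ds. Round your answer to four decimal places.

-0.2779

Δs = (8 − 2)/4 = 1.5.
Left endpoints: 2, 3.5, 5, 6.5.
f(2) ≈ 0.9093, f(3.5) ≈ -0.3508, f(5) ≈ -0.9589, f(6.5) ≈ 0.2151.
Sum = Δs · [f(2) + f(3.5) + f(5) + f(6.5)].
Sum ≈ -0.2779.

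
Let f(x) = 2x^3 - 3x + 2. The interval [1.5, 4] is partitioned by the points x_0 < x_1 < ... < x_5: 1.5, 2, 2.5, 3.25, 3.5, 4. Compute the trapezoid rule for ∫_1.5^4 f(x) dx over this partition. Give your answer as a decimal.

Subinterval widths: 0.5, 0.5, 0.75, 0.25, 0.5.
f(1.5) = 4.25, f(2) = 12, f(2.5) = 25.75, f(3.25) = 60.90625, f(3.5) = 77.25, f(4) = 118.
On each subinterval the trapezoid contributes (Δx_i/2)·[f(x_{i-1}) + f(x_i)].
Sum = 112.078125.

112.078125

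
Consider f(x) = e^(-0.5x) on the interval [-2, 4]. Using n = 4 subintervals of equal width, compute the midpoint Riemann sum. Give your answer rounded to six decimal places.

Δx = (4 − (-2))/4 = 1.5.
Midpoints: -1.25, 0.25, 1.75, 3.25.
f(-1.25) ≈ 1.868246, f(0.25) ≈ 0.882497, f(1.75) ≈ 0.416862, f(3.25) ≈ 0.196912.
Sum = Δx · [f(-1.25) + f(0.25) + f(1.75) + f(3.25)].
Sum ≈ 5.046775.

5.046775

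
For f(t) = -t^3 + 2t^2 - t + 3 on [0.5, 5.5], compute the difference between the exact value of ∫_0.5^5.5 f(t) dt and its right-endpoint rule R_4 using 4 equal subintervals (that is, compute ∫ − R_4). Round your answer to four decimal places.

78.6458

Exact integral: ∫_0.5^5.5 f(t) dt ≈ -117.916667.
R_4 = -196.5625.
Error ≈ -117.916667 − (-196.5625) ≈ 78.6458.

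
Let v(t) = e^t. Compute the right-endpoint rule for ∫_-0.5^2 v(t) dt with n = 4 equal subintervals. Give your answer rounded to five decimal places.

9.12143

Δt = (2 − (-0.5))/4 = 0.625.
Right endpoints: 0.125, 0.75, 1.375, 2.
v(0.125) ≈ 1.13315, v(0.75) ≈ 2.11700, v(1.375) ≈ 3.95508, v(2) ≈ 7.38906.
Sum = Δt · [v(0.125) + v(0.75) + v(1.375) + v(2)].
Sum ≈ 9.12143.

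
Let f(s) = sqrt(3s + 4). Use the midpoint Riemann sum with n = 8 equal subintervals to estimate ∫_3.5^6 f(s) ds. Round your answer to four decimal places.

10.6614

Δs = (6 − 3.5)/8 = 0.3125.
Midpoints: 3.65625, 3.96875, 4.28125, 4.59375, 4.90625, 5.21875, 5.53125, 5.84375.
f(3.65625) ≈ 3.8689, f(3.96875) ≈ 3.9883, f(4.28125) ≈ 4.1041, f(4.59375) ≈ 4.2168, f(4.90625) ≈ 4.3265, f(5.21875) ≈ 4.4335, f(5.53125) ≈ 4.5380, f(5.84375) ≈ 4.6402.
Sum = Δs · [f(3.65625) + f(3.96875) + f(4.28125) + ...].
Sum ≈ 10.6614.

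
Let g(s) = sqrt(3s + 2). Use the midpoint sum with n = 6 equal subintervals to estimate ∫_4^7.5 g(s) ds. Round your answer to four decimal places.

Δs = (7.5 − 4)/6 = 7/12.
Midpoints: 103/24, 4.875, 131/24, 145/24, 6.625, 173/24.
g(103/24) ≈ 3.8568, g(4.875) ≈ 4.0774, g(131/24) ≈ 4.2866, g(145/24) ≈ 4.4861, g(6.625) ≈ 4.6771, g(173/24) ≈ 4.8606.
Sum = Δs · [g(103/24) + g(4.875) + g(131/24) + ...].
Sum ≈ 15.3093.

15.3093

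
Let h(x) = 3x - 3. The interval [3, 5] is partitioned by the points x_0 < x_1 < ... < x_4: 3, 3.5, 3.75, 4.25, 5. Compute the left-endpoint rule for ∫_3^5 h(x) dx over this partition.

16.3125

Subinterval widths: 0.5, 0.25, 0.5, 0.75.
Left endpoints: 3, 3.5, 3.75, 4.25.
h(3) = 6, h(3.5) = 7.5, h(3.75) = 8.25, h(4.25) = 9.75.
Sum = Σ Δx_i · h(x_i).
Sum = 16.3125.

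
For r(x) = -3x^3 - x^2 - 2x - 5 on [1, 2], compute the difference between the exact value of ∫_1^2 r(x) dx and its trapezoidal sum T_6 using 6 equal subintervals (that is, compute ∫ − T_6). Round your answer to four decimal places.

0.0671

Exact integral: ∫_1^2 r(x) dx ≈ -21.583333.
T_6 ≈ -21.650463.
Error ≈ -21.583333 − (-21.650463) ≈ 0.0671.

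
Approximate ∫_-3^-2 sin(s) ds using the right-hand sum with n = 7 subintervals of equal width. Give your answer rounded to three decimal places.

Δs = (-2 − (-3))/7 = 1/7.
Right endpoints: -20/7, -19/7, -18/7, -17/7, -16/7, -15/7, -2.
f(-20/7) ≈ -0.281, f(-19/7) ≈ -0.414, f(-18/7) ≈ -0.540, f(-17/7) ≈ -0.654, f(-16/7) ≈ -0.755, f(-15/7) ≈ -0.841, f(-2) ≈ -0.909.
Sum = Δs · [f(-20/7) + f(-19/7) + f(-18/7) + ...].
Sum ≈ -0.628.

-0.628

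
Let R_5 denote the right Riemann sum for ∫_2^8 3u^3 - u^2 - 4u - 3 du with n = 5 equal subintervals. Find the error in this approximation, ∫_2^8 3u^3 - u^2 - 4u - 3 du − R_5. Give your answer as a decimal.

Exact integral: ∫_2^8 f(u) du = 2754.
R_5 = 3674.16.
Error = 2754 − 3674.16 = -920.16.

-920.16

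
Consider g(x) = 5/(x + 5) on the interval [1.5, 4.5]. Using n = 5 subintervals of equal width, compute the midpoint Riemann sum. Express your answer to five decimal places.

1.89651

Δx = (4.5 − 1.5)/5 = 0.6.
Midpoints: 1.8, 2.4, 3, 3.6, 4.2.
g(1.8) = 25/34, g(2.4) = 25/37, g(3) = 0.625, g(3.6) = 25/43, g(4.2) = 25/46.
Sum = Δx · [g(1.8) + g(2.4) + g(3) + g(3.6) + g(4.2)].
Sum ≈ 1.89651.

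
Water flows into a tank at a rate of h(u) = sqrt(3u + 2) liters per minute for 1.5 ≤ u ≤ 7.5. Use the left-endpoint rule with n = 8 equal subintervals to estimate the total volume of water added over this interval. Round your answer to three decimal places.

Δu = (7.5 − 1.5)/8 = 0.75.
Left endpoints: 1.5, 2.25, 3, 3.75, 4.5, 5.25, 6, 6.75.
h(1.5) ≈ 2.550, h(2.25) ≈ 2.958, h(3) ≈ 3.317, h(3.75) ≈ 3.640, h(4.5) ≈ 3.937, h(5.25) ≈ 4.213, h(6) ≈ 4.472, h(6.75) ≈ 4.717.
Sum = Δu · [h(1.5) + h(2.25) + h(3) + ...].
Sum ≈ 22.353.

22.353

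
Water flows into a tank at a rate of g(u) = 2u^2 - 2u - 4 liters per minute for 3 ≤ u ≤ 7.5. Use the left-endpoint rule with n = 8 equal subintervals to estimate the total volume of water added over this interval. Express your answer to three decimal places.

Δu = (7.5 − 3)/8 = 0.5625.
Left endpoints: 3, 3.5625, 4.125, 4.6875, 5.25, 5.8125, 6.375, 6.9375.
g(3) = 8, g(3.5625) = 14.2578125, g(4.125) = 21.78125, g(4.6875) = 30.5703125, g(5.25) = 40.625, g(5.8125) = 51.9453125, g(6.375) = 64.53125, g(6.9375) = 78.3828125.
Sum = Δu · [g(3) + g(3.5625) + g(4.125) + ...].
Sum ≈ 174.428.

174.428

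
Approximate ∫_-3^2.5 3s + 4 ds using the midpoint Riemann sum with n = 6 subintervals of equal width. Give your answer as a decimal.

17.875

Δs = (2.5 − (-3))/6 = 11/12.
Midpoints: -61/24, -1.625, -17/24, 5/24, 1.125, 49/24.
f(-61/24) = -3.625, f(-1.625) = -0.875, f(-17/24) = 1.875, f(5/24) = 4.625, f(1.125) = 7.375, f(49/24) = 10.125.
Sum = Δs · [f(-61/24) + f(-1.625) + f(-17/24) + ...].
Sum = 17.875.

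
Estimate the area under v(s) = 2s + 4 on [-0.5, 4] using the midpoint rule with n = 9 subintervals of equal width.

33.75

Δs = (4 − (-0.5))/9 = 0.5.
Midpoints: -0.25, 0.25, 0.75, 1.25, 1.75, 2.25, 2.75, 3.25, 3.75.
v(-0.25) = 3.5, v(0.25) = 4.5, v(0.75) = 5.5, v(1.25) = 6.5, v(1.75) = 7.5, v(2.25) = 8.5, v(2.75) = 9.5, v(3.25) = 10.5, v(3.75) = 11.5.
Sum = Δs · [v(-0.25) + v(0.25) + v(0.75) + ...].
Sum = 33.75.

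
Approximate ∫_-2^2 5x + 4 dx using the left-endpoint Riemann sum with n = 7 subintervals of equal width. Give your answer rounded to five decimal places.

Δx = (2 − (-2))/7 = 4/7.
Left endpoints: -2, -10/7, -6/7, -2/7, 2/7, 6/7, 10/7.
f(-2) = -6, f(-10/7) = -22/7, f(-6/7) = -2/7, f(-2/7) = 18/7, f(2/7) = 38/7, f(6/7) = 58/7, f(10/7) = 78/7.
Sum = Δx · [f(-2) + f(-10/7) + f(-6/7) + ...].
Sum ≈ 10.28571.

10.28571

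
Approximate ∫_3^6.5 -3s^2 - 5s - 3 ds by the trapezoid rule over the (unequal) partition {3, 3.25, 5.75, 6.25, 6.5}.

Subinterval widths: 0.25, 2.5, 0.5, 0.25.
f(3) = -45, f(3.25) = -50.9375, f(5.75) = -130.9375, f(6.25) = -151.4375, f(6.5) = -162.25.
On each subinterval the trapezoid contributes (Δs_i/2)·[f(s_{i-1}) + f(s_i)].
Sum = -349.140625.

-349.140625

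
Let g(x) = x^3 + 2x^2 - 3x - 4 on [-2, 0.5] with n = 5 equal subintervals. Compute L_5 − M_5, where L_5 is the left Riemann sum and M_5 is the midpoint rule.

1.6796875

L_5 = -1.25.
M_5 = -2.9296875.
L_5 − M_5 = 1.6796875.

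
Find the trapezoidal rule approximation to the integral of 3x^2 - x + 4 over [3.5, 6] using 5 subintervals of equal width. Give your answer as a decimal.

171.5625

Δx = (6 − 3.5)/5 = 0.5.
f(3.5) = 37.25, f(4) = 48, f(4.5) = 60.25, f(5) = 74, f(5.5) = 89.25, f(6) = 106.
T_5 = (Δx/2)·[f(x_0) + 2f(x_1) + ... + 2f(x_{4}) + f(x_5)].
Sum = 171.5625.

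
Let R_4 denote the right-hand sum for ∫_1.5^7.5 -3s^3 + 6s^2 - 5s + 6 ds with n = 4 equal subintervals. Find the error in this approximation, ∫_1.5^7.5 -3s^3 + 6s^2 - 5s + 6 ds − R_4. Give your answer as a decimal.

Exact integral: ∫_1.5^7.5 f(s) ds = -1631.25.
R_4 = -2430.
Error = -1631.25 − (-2430) = 798.75.

798.75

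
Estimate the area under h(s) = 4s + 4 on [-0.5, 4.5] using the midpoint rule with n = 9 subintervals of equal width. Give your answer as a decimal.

Δs = (4.5 − (-0.5))/9 = 5/9.
Midpoints: -2/9, 1/3, 8/9, 13/9, 2, 23/9, 28/9, 11/3, 38/9.
h(-2/9) = 28/9, h(1/3) = 16/3, h(8/9) = 68/9, h(13/9) = 88/9, h(2) = 12, h(23/9) = 128/9, h(28/9) = 148/9, h(11/3) = 56/3, h(38/9) = 188/9.
Sum = Δs · [h(-2/9) + h(1/3) + h(8/9) + ...].
Sum = 60.

60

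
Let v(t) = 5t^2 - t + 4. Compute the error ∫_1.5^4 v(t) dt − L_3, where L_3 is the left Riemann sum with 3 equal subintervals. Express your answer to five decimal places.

26.15741

Exact integral: ∫_1.5^4 v(t) dt ≈ 104.1666667.
L_3 ≈ 78.0092593.
Error ≈ 104.1666667 − 78.0092593 ≈ 26.15741.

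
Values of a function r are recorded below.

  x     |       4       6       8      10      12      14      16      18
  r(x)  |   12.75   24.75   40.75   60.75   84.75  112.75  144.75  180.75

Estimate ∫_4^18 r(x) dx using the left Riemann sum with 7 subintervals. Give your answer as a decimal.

Δx = 2.
Sum = 2·[12.75 + 24.75 + 40.75 + 60.75 + 84.75 + 112.75 + 144.75] = 962.5.

962.5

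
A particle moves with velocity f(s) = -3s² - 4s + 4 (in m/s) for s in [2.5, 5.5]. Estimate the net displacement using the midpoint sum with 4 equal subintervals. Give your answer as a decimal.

Δs = (5.5 − 2.5)/4 = 0.75.
Midpoints: 2.875, 3.625, 4.375, 5.125.
f(2.875) = -32.296875, f(3.625) = -49.921875, f(4.375) = -70.921875, f(5.125) = -95.296875.
Sum = Δs · [f(2.875) + f(3.625) + f(4.375) + f(5.125)].
Sum = -186.328125.

-186.328125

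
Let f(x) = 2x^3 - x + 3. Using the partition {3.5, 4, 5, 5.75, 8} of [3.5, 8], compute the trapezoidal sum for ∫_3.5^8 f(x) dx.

2046.140625

Subinterval widths: 0.5, 1, 0.75, 2.25.
f(3.5) = 85.25, f(4) = 127, f(5) = 248, f(5.75) = 377.46875, f(8) = 1019.
On each subinterval the trapezoid contributes (Δx_i/2)·[f(x_{i-1}) + f(x_i)].
Sum = 2046.140625.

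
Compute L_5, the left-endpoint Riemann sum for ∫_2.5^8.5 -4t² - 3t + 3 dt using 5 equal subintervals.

Δt = (8.5 − 2.5)/5 = 1.2.
Left endpoints: 2.5, 3.7, 4.9, 6.1, 7.3.
f(2.5) = -29.5, f(3.7) = -62.86, f(4.9) = -107.74, f(6.1) = -164.14, f(7.3) = -232.06.
Sum = Δt · [f(2.5) + f(3.7) + f(4.9) + f(6.1) + f(7.3)].
Sum = -715.56.

-715.56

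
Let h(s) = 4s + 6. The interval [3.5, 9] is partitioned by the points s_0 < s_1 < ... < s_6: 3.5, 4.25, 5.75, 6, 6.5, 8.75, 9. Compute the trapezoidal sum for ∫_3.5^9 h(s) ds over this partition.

170.5

Subinterval widths: 0.75, 1.5, 0.25, 0.5, 2.25, 0.25.
h(3.5) = 20, h(4.25) = 23, h(5.75) = 29, h(6) = 30, h(6.5) = 32, h(8.75) = 41, h(9) = 42.
On each subinterval the trapezoid contributes (Δs_i/2)·[h(s_{i-1}) + h(s_i)].
Sum = 170.5.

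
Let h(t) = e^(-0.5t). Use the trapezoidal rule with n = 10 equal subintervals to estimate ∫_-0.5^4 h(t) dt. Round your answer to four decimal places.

2.3071

Δt = (4 − (-0.5))/10 = 0.45.
h(-0.5) ≈ 1.2840, h(-0.05) ≈ 1.0253, h(0.4) ≈ 0.8187, h(0.85) ≈ 0.6538, h(1.3) ≈ 0.5220, h(1.75) ≈ 0.4169, h(2.2) ≈ 0.3329, h(2.65) ≈ 0.2658, h(3.1) ≈ 0.2122, h(3.55) ≈ 0.1695, h(4) ≈ 0.1353.
T_10 = (Δt/2)·[h(t_0) + 2h(t_1) + ... + 2h(t_{9}) + h(t_10)].
Sum ≈ 2.3071.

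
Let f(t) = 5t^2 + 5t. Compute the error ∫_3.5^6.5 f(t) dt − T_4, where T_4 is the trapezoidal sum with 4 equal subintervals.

-1.40625

Exact integral: ∫_3.5^6.5 f(t) dt = 461.25.
T_4 = 462.65625.
Error = 461.25 − 462.65625 = -1.40625.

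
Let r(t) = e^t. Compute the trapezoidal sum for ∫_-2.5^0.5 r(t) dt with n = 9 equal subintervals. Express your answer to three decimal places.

1.581

Δt = (0.5 − (-2.5))/9 = 1/3.
r(-2.5) ≈ 0.082, r(-13/6) ≈ 0.115, r(-11/6) ≈ 0.160, r(-1.5) ≈ 0.223, r(-7/6) ≈ 0.311, r(-5/6) ≈ 0.435, r(-0.5) ≈ 0.607, r(-1/6) ≈ 0.846, r(1/6) ≈ 1.181, r(0.5) ≈ 1.649.
T_9 = (Δt/2)·[r(t_0) + 2r(t_1) + ... + 2r(t_{8}) + r(t_9)].
Sum ≈ 1.581.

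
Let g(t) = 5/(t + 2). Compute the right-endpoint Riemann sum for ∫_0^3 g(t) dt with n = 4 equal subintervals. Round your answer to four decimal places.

Δt = (3 − 0)/4 = 0.75.
Right endpoints: 0.75, 1.5, 2.25, 3.
g(0.75) = 20/11, g(1.5) = 10/7, g(2.25) = 20/17, g(3) = 1.
Sum = Δt · [g(0.75) + g(1.5) + g(2.25) + g(3)].
Sum ≈ 4.0674.

4.0674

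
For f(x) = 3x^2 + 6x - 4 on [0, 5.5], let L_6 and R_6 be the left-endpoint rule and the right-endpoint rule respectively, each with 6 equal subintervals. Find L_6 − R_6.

L_6 ≈ 180.717014.
R_6 ≈ 294.154514.
L_6 − R_6 = -113.4375.

-113.4375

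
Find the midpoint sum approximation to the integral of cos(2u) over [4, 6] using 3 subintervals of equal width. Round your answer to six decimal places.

-0.822556

Δu = (6 − 4)/3 = 2/3.
Midpoints: 13/3, 5, 17/3.
f(13/3) ≈ -0.726136, f(5) ≈ -0.839072, f(17/3) ≈ 0.331374.
Sum = Δu · [f(13/3) + f(5) + f(17/3)].
Sum ≈ -0.822556.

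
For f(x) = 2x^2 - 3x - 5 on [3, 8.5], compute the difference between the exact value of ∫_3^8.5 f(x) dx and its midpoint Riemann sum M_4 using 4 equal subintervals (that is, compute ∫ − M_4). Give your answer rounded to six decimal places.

1.733073

Exact integral: ∫_3^8.5 f(x) dx ≈ 269.04166667.
M_4 = 267.30859375.
Error ≈ 269.04166667 − 267.30859375 ≈ 1.733073.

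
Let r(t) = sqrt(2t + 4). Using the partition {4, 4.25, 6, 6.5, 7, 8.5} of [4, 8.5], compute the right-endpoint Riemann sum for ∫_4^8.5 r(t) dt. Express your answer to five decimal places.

18.94062

Subinterval widths: 0.25, 1.75, 0.5, 0.5, 1.5.
Right endpoints: 4.25, 6, 6.5, 7, 8.5.
r(4.25) ≈ 3.53553, r(6) ≈ 4.00000, r(6.5) ≈ 4.12311, r(7) ≈ 4.24264, r(8.5) ≈ 4.58258.
Sum = Σ Δt_i · r(t_i).
Sum ≈ 18.94062.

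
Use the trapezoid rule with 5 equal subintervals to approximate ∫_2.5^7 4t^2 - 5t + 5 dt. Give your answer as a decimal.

354.555

Δt = (7 − 2.5)/5 = 0.9.
f(2.5) = 17.5, f(3.4) = 34.24, f(4.3) = 57.46, f(5.2) = 87.16, f(6.1) = 123.34, f(7) = 166.
T_5 = (Δt/2)·[f(t_0) + 2f(t_1) + ... + 2f(t_{4}) + f(t_5)].
Sum = 354.555.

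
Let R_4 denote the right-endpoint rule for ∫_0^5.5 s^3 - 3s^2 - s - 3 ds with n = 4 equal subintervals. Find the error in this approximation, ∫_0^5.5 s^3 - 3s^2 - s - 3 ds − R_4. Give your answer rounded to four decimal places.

Exact integral: ∫_0^5.5 f(s) ds = 30.765625.
R_4 ≈ 88.075195.
Error ≈ 30.765625 − 88.075195 ≈ -57.3096.

-57.3096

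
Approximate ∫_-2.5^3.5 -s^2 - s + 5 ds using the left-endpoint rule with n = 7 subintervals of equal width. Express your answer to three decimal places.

Δs = (3.5 − (-2.5))/7 = 6/7.
Left endpoints: -2.5, -23/14, -11/14, 1/14, 13/14, 25/14, 37/14.
f(-2.5) = 1.25, f(-23/14) = 773/196, f(-11/14) = 1013/196, f(1/14) = 965/196, f(13/14) = 629/196, f(25/14) = 5/196, f(37/14) = -907/196.
Sum = Δs · [f(-2.5) + f(-23/14) + f(-11/14) + ...].
Sum ≈ 11.908.

11.908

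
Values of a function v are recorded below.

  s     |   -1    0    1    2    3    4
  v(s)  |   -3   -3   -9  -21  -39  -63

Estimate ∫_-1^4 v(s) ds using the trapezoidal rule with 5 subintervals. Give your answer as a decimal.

Δs = 1.
T_5 = (1/2)·[(-3) + 2·(-3) + 2·(-9) + 2·(-21) + 2·(-39) + (-63)] = -105.

-105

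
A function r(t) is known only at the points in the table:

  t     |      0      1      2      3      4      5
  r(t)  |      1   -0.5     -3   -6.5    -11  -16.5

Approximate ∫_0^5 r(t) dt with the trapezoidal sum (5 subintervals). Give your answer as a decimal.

-28.75

Δt = 1.
T_5 = (1/2)·[1 + 2·(-0.5) + 2·(-3) + 2·(-6.5) + 2·(-11) + (-16.5)] = -28.75.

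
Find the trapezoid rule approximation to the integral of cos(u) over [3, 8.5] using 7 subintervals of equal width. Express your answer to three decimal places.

Δu = (8.5 − 3)/7 = 11/14.
f(3) ≈ -0.990, f(53/14) ≈ -0.800, f(32/7) ≈ -0.140, f(75/14) ≈ 0.601, f(43/7) ≈ 0.990, f(97/14) ≈ 0.799, f(54/7) ≈ 0.139, f(8.5) ≈ -0.602.
T_7 = (Δu/2)·[f(u_0) + 2f(u_1) + ... + 2f(u_{6}) + f(u_7)].
Sum ≈ 0.623.

0.623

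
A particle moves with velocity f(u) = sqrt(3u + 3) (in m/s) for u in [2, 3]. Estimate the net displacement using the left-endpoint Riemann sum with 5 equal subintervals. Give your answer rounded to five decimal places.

3.19097

Δu = (3 − 2)/5 = 0.2.
Left endpoints: 2, 2.2, 2.4, 2.6, 2.8.
f(2) ≈ 3.00000, f(2.2) ≈ 3.09839, f(2.4) ≈ 3.19374, f(2.6) ≈ 3.28634, f(2.8) ≈ 3.37639.
Sum = Δu · [f(2) + f(2.2) + f(2.4) + f(2.6) + f(2.8)].
Sum ≈ 3.19097.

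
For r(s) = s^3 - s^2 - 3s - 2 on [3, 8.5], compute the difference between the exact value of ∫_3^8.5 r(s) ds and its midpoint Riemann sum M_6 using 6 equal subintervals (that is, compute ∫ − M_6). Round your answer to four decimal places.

Exact integral: ∫_3^8.5 r(s) ds ≈ 983.182292.
M_6 ≈ 976.923973.
Error ≈ 983.182292 − 976.923973 ≈ 6.2583.

6.2583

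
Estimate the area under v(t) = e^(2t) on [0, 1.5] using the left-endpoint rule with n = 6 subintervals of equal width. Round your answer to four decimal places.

Δt = (1.5 − 0)/6 = 0.25.
Left endpoints: 0, 0.25, 0.5, 0.75, 1, 1.25.
v(0) ≈ 1.0000, v(0.25) ≈ 1.6487, v(0.5) ≈ 2.7183, v(0.75) ≈ 4.4817, v(1) ≈ 7.3891, v(1.25) ≈ 12.1825.
Sum = Δt · [v(0) + v(0.25) + v(0.5) + ...].
Sum ≈ 7.3551.

7.3551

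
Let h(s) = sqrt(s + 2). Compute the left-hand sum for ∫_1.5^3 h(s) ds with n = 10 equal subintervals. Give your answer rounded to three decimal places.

3.061

Δs = (3 − 1.5)/10 = 0.15.
Left endpoints: 1.5, 1.65, 1.8, 1.95, 2.1, 2.25, 2.4, 2.55, 2.7, 2.85.
h(1.5) ≈ 1.871, h(1.65) ≈ 1.910, h(1.8) ≈ 1.949, h(1.95) ≈ 1.987, h(2.1) ≈ 2.025, h(2.25) ≈ 2.062, h(2.4) ≈ 2.098, h(2.55) ≈ 2.133, h(2.7) ≈ 2.168, h(2.85) ≈ 2.202.
Sum = Δs · [h(1.5) + h(1.65) + h(1.8) + ...].
Sum ≈ 3.061.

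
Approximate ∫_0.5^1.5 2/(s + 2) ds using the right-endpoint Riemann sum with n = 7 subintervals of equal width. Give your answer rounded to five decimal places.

0.65688

Δs = (1.5 − 0.5)/7 = 1/7.
Right endpoints: 9/14, 11/14, 13/14, 15/14, 17/14, 19/14, 1.5.
f(9/14) = 28/37, f(11/14) = 28/39, f(13/14) = 28/41, f(15/14) = 28/43, f(17/14) = 28/45, f(19/14) = 28/47, f(1.5) = 4/7.
Sum = Δs · [f(9/14) + f(11/14) + f(13/14) + ...].
Sum ≈ 0.65688.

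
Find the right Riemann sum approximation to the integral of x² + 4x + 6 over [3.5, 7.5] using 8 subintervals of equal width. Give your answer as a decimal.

Δx = (7.5 − 3.5)/8 = 0.5.
Right endpoints: 4, 4.5, 5, 5.5, 6, 6.5, 7, 7.5.
f(4) = 38, f(4.5) = 44.25, f(5) = 51, f(5.5) = 58.25, f(6) = 66, f(6.5) = 74.25, f(7) = 83, f(7.5) = 92.25.
Sum = Δx · [f(4) + f(4.5) + f(5) + ...].
Sum = 253.5.

253.5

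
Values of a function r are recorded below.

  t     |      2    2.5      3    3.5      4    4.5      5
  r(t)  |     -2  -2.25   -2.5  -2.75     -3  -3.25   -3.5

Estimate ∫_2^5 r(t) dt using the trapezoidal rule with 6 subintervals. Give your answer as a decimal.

Δt = 0.5.
T_6 = (0.5/2)·[(-2) + 2·(-2.25) + 2·(-2.5) + 2·(-2.75) + 2·(-3) + 2·(-3.25) + (-3.5)] = -8.25.

-8.25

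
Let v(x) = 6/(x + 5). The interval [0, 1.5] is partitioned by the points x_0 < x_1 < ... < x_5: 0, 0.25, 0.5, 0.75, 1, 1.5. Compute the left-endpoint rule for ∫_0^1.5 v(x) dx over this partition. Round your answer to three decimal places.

Subinterval widths: 0.25, 0.25, 0.25, 0.25, 0.5.
Left endpoints: 0, 0.25, 0.5, 0.75, 1.
v(0) = 1.2, v(0.25) = 8/7, v(0.5) = 12/11, v(0.75) = 24/23, v(1) = 1.
Sum = Σ Δx_i · v(x_i).
Sum ≈ 1.619.

1.619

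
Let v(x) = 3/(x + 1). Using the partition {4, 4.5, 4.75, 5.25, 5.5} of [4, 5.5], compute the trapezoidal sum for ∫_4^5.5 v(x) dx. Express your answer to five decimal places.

Subinterval widths: 0.5, 0.25, 0.5, 0.25.
v(4) = 0.6, v(4.5) = 6/11, v(4.75) = 12/23, v(5.25) = 0.48, v(5.5) = 6/13.
On each subinterval the trapezoid contributes (Δx_i/2)·[v(x_{i-1}) + v(x_i)].
Sum ≈ 0.78789.

0.78789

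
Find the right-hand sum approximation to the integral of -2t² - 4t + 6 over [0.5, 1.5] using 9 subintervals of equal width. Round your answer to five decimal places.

-0.61523

Δt = (1.5 − 0.5)/9 = 1/9.
Right endpoints: 11/18, 13/18, 5/6, 17/18, 19/18, 7/6, 23/18, 25/18, 1.5.
f(11/18) = 455/162, f(13/18) = 335/162, f(5/6) = 23/18, f(17/18) = 71/162, f(19/18) = -73/162, f(7/6) = -25/18, f(23/18) = -385/162, f(25/18) = -553/162, f(1.5) = -4.5.
Sum = Δt · [f(11/18) + f(13/18) + f(5/6) + ...].
Sum ≈ -0.61523.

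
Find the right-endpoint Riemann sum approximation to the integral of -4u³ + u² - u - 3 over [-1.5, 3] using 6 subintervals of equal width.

Δu = (3 − (-1.5))/6 = 0.75.
Right endpoints: -0.75, 0, 0.75, 1.5, 2.25, 3.
f(-0.75) = 0, f(0) = -3, f(0.75) = -4.875, f(1.5) = -15.75, f(2.25) = -45.75, f(3) = -105.
Sum = Δu · [f(-0.75) + f(0) + f(0.75) + ...].
Sum = -130.78125.

-130.78125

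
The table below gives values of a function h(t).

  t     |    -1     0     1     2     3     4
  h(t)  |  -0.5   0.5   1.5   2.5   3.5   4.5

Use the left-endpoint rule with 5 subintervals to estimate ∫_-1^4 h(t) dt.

7.5

Δt = 1.
Sum = 1·[(-0.5) + 0.5 + 1.5 + 2.5 + 3.5] = 7.5.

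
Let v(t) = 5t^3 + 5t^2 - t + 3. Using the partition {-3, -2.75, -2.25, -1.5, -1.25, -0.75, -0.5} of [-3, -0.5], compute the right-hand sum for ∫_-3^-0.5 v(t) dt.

Subinterval widths: 0.25, 0.5, 0.75, 0.25, 0.5, 0.25.
Right endpoints: -2.75, -2.25, -1.5, -1.25, -0.75, -0.5.
v(-2.75) = -60.421875, v(-2.25) = -26.390625, v(-1.5) = -1.125, v(-1.25) = 2.296875, v(-0.75) = 4.453125, v(-0.5) = 4.125.
Sum = Σ Δt_i · v(t_i).
Sum = -25.3125.

-25.3125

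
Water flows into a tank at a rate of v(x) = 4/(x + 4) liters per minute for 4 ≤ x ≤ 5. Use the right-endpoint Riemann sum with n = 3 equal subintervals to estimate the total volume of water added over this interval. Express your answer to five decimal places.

Δx = (5 − 4)/3 = 1/3.
Right endpoints: 13/3, 14/3, 5.
v(13/3) = 0.48, v(14/3) = 6/13, v(5) = 4/9.
Sum = Δx · [v(13/3) + v(14/3) + v(5)].
Sum ≈ 0.46199.

0.46199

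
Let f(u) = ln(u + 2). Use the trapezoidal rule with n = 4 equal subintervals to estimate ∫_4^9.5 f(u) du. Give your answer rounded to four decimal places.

Δu = (9.5 − 4)/4 = 1.375.
f(4) ≈ 1.7918, f(5.375) ≈ 1.9981, f(6.75) ≈ 2.1691, f(8.125) ≈ 2.3150, f(9.5) ≈ 2.4423.
T_4 = (Δu/2)·[f(u_0) + 2f(u_1) + 2f(u_2) + 2f(u_3) + f(u_4)].
Sum ≈ 11.8239.

11.8239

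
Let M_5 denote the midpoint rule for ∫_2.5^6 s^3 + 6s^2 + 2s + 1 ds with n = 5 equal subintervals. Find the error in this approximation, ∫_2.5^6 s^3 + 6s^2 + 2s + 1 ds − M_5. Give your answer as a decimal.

2.6796875

Exact integral: ∫_2.5^6 f(s) ds = 748.234375.
M_5 = 745.5546875.
Error = 748.234375 − 745.5546875 = 2.6796875.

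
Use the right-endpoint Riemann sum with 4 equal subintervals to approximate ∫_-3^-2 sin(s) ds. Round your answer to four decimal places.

-0.6669

Δs = (-2 − (-3))/4 = 0.25.
Right endpoints: -2.75, -2.5, -2.25, -2.
f(-2.75) ≈ -0.3817, f(-2.5) ≈ -0.5985, f(-2.25) ≈ -0.7781, f(-2) ≈ -0.9093.
Sum = Δs · [f(-2.75) + f(-2.5) + f(-2.25) + f(-2)].
Sum ≈ -0.6669.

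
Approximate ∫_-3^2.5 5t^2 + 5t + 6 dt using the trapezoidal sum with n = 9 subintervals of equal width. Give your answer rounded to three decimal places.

Δt = (2.5 − (-3))/9 = 11/18.
f(-3) = 36, f(-43/18) = 7319/324, f(-16/9) = 1046/81, f(-7/6) = 251/36, f(-5/9) = 386/81, f(1/18) = 2039/324, f(2/3) = 104/9, f(23/18) = 6659/324, f(17/9) = 2696/81, f(2.5) = 49.75.
T_9 = (Δt/2)·[f(t_0) + 2f(t_1) + ... + 2f(t_{8}) + f(t_9)].
Sum ≈ 98.878.

98.878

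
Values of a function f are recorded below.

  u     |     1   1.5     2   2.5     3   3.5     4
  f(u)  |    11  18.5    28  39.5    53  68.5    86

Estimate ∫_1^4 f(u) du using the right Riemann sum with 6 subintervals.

146.75

Δu = 0.5.
Sum = 0.5·[18.5 + 28 + 39.5 + 53 + 68.5 + 86] = 146.75.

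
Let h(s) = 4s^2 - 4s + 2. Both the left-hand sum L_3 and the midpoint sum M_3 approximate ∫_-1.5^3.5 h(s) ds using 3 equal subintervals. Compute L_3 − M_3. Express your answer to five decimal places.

-2.77778

L_3 ≈ 44.2592593.
M_3 ≈ 47.0370370.
L_3 − M_3 ≈ -2.77778.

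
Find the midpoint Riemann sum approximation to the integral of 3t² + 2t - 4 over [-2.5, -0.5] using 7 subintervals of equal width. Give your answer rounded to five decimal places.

Δt = (-0.5 − (-2.5))/7 = 2/7.
Midpoints: -33/14, -29/14, -25/14, -1.5, -17/14, -13/14, -9/14.
f(-33/14) = 1559/196, f(-29/14) = 927/196, f(-25/14) = 391/196, f(-1.5) = -0.25, f(-17/14) = -393/196, f(-13/14) = -641/196, f(-9/14) = -793/196.
Sum = Δt · [f(-33/14) + f(-29/14) + f(-25/14) + ...].
Sum ≈ 1.45918.

1.45918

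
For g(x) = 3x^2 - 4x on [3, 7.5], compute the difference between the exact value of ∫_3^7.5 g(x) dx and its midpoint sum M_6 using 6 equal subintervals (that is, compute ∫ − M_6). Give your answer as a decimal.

0.6328125

Exact integral: ∫_3^7.5 g(x) dx = 300.375.
M_6 = 299.7421875.
Error = 300.375 − 299.7421875 = 0.6328125.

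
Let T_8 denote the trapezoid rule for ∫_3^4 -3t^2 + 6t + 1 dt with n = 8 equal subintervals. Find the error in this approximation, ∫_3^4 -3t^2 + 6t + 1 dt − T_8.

0.0078125

Exact integral: ∫_3^4 f(t) dt = -15.
T_8 = -15.0078125.
Error = -15 − (-15.0078125) = 0.0078125.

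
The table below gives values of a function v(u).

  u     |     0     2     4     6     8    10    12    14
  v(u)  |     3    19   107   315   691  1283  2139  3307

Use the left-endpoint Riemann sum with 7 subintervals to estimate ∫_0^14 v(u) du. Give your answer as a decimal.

Δu = 2.
Sum = 2·[3 + 19 + 107 + 315 + 691 + 1283 + 2139] = 9114.

9114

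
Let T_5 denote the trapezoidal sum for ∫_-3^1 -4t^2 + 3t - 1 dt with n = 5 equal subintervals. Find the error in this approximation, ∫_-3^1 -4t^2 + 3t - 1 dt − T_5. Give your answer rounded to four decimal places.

1.7067

Exact integral: ∫_-3^1 f(t) dt ≈ -53.333333.
T_5 = -55.04.
Error ≈ -53.333333 − (-55.04) ≈ 1.7067.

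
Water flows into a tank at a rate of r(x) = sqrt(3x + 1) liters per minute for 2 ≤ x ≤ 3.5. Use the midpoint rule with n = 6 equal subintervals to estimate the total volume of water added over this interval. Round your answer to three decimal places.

4.551

Δx = (3.5 − 2)/6 = 0.25.
Midpoints: 2.125, 2.375, 2.625, 2.875, 3.125, 3.375.
r(2.125) ≈ 2.716, r(2.375) ≈ 2.850, r(2.625) ≈ 2.979, r(2.875) ≈ 3.102, r(3.125) ≈ 3.221, r(3.375) ≈ 3.335.
Sum = Δx · [r(2.125) + r(2.375) + r(2.625) + ...].
Sum ≈ 4.551.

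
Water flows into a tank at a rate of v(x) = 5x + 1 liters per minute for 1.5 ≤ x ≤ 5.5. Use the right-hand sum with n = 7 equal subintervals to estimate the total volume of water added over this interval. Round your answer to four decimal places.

79.7143

Δx = (5.5 − 1.5)/7 = 4/7.
Right endpoints: 29/14, 37/14, 45/14, 53/14, 61/14, 69/14, 5.5.
v(29/14) = 159/14, v(37/14) = 199/14, v(45/14) = 239/14, v(53/14) = 279/14, v(61/14) = 319/14, v(69/14) = 359/14, v(5.5) = 28.5.
Sum = Δx · [v(29/14) + v(37/14) + v(45/14) + ...].
Sum ≈ 79.7143.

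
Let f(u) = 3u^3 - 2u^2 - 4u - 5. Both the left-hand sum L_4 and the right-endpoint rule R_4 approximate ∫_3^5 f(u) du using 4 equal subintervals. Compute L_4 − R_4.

-127

L_4 = 240.
R_4 = 367.
L_4 − R_4 = -127.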